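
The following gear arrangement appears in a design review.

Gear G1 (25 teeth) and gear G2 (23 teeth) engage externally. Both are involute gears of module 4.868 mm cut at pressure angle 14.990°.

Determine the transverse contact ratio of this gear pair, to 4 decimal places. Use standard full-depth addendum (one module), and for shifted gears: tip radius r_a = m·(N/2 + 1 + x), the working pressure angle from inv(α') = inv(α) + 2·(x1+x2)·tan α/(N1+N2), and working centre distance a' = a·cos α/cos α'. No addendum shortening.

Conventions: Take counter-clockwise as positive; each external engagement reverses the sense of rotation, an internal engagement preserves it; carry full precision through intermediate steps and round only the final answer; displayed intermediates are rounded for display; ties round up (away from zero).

1.8326

single-mesh involute tooth geometry (25T engaging 23T at module 4.868)
base radii: r_b1 = 58.779334, r_b2 = 54.076988
tip radii: r_a1 = 65.718000, r_a2 = 60.850000
no profile shift: α' = α, a' = a
action lengths: √(r_a1²−r_b1²) = 29.391247, √(r_a2²−r_b2²) = 27.899855
base pitch p_b = π·m·cos α = 14.772858
CR = (29.391247 + 27.899855 − 116.832000·sin 14.99000°)/14.772858 = 1.832581
contact ratio ≈ 1.8326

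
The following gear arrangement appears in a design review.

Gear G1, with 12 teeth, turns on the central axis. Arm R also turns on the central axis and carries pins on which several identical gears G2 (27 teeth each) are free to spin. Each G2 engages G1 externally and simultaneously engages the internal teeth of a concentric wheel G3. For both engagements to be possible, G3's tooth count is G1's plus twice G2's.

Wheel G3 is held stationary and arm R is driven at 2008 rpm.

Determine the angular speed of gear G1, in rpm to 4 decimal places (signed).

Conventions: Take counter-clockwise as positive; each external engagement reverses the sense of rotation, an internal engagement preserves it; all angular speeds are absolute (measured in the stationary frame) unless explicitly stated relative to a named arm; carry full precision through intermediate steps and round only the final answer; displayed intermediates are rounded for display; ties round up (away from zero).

+13052.0000 rpm

topology: planetary set — G1 12T / G2 27T / G3 66T, arm = carrier (Willis)
normalise by the input: solve with ω_arm = 1, then scale by 2008 rpm
ring teeth: 12 + 2·27 = 66
12(ω_sun−ω_arm) = −66(ω_ring−ω_arm),  ω_ring = 0, ω_arm = 1
ω_sun = 1 − (66/12)(0−1) = 13/2
scale: ω_sun = 13/2 × 2008 rpm = +13052.0000 rpm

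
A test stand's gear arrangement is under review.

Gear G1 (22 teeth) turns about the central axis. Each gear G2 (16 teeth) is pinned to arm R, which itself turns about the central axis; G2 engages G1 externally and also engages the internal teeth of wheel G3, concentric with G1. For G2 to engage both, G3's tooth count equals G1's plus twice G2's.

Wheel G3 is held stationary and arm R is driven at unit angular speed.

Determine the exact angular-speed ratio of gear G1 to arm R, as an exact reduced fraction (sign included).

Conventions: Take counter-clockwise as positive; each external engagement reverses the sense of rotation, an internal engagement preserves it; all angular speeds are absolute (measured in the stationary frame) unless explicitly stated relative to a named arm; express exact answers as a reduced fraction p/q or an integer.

38/11

topology: planetary set — G1 22T / G2 16T / G3 54T, arm = carrier (Willis)
ring teeth: 22 + 2·16 = 54
22(ω_sun−ω_arm) = −54(ω_ring−ω_arm),  ω_ring = 0, ω_arm = 1
ω_sun = 1 − (54/22)(0−1) = 38/11
ω_out/ω_in = 38/11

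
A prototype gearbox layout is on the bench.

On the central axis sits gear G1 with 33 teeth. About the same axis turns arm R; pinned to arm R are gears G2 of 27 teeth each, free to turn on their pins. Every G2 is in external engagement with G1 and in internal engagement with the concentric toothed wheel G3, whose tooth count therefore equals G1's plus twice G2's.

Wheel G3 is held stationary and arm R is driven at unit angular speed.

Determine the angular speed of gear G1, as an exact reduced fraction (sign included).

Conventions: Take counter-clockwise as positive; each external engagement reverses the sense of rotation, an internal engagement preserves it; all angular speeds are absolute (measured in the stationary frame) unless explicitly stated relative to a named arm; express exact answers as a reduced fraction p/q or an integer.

class = planetary set [G3 = 33+2·27 = 87; Willis about the carrier]
ring teeth: 33 + 2·27 = 87
33(ω_sun−ω_arm) = −87(ω_ring−ω_arm),  ω_ring = 0, ω_arm = 1
ω_sun = 1 − (87/33)(0−1) = 40/11
exact speed ratio = 40/11

40/11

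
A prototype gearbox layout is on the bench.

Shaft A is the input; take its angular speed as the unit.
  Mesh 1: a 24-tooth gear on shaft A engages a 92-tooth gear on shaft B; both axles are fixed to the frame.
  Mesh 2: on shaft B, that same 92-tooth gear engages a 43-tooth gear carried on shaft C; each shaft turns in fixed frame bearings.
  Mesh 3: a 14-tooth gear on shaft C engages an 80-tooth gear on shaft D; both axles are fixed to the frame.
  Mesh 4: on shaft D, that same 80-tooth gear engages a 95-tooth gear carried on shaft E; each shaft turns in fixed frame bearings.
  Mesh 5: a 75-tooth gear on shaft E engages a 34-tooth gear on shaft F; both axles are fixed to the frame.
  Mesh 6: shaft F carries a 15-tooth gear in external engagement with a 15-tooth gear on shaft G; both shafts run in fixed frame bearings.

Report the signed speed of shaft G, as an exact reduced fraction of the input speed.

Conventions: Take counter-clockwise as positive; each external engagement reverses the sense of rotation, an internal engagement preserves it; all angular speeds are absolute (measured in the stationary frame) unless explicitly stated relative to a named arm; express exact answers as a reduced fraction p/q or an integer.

6-mesh fixed-axis compound train (all bearings frame-fixed)
mesh 1 [24T→92T]: |ω|/ω_in = 1×24/92 = 6/23, sense flips to −
mesh 2 [92T→43T]: |ω|/ω_in = (6/23)×92/43 = 24/43, sense flips to +
mesh 3 [14T→80T]: |ω|/ω_in = (24/43)×14/80 = 21/215, sense flips to −
mesh 4 [80T→95T]: |ω|/ω_in = (21/215)×80/95 = 336/4085, sense flips to +
mesh 5 [75T→34T]: |ω|/ω_in = (336/4085)×75/34 = 2520/13889, sense flips to −
mesh 6 [15T→15T]: |ω|/ω_in = (2520/13889)×15/15 = 2520/13889, sense flips to +
signed output speed (× input speed) = 2520/13889

2520/13889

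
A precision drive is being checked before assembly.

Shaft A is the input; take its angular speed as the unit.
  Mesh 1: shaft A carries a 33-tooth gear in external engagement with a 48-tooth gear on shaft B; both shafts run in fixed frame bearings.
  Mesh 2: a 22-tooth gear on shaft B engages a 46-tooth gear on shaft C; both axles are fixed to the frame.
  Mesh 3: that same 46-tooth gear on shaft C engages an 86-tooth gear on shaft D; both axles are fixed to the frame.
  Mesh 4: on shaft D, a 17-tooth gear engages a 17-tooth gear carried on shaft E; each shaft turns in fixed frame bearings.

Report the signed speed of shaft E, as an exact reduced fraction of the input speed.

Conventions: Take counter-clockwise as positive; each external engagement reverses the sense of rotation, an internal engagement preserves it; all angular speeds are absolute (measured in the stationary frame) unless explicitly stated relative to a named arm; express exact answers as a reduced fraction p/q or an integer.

121/688

4-mesh fixed-axis compound train (all bearings frame-fixed)
mesh 1 [33T→48T]: |ω|/ω_in = 1×33/48 = 11/16, sense flips to −
mesh 2 [22T→46T]: |ω|/ω_in = (11/16)×22/46 = 121/368, sense flips to +
mesh 3 [46T→86T]: |ω|/ω_in = (121/368)×46/86 = 121/688, sense flips to −
mesh 4 [17T→17T]: |ω|/ω_in = (121/688)×17/17 = 121/688, sense flips to +
signed output speed (× input speed) = 121/688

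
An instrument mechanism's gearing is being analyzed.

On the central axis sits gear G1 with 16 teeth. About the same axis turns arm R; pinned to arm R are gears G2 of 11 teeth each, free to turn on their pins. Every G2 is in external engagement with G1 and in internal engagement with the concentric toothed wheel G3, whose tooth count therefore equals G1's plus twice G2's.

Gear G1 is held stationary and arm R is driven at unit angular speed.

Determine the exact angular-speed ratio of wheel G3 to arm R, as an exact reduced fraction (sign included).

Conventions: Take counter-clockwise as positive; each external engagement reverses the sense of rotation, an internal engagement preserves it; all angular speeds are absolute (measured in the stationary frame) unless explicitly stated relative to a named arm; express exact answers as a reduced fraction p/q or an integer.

27/19

topology: planetary set — G1 16T / G2 11T / G3 38T, arm = carrier (Willis)
ring teeth: 16 + 2·11 = 38
16(ω_sun−ω_arm) = −38(ω_ring−ω_arm),  ω_sun = 0, ω_arm = 1
ω_ring = 1 − (16/38)(0−1) = 27/19
ω_out/ω_in = 27/19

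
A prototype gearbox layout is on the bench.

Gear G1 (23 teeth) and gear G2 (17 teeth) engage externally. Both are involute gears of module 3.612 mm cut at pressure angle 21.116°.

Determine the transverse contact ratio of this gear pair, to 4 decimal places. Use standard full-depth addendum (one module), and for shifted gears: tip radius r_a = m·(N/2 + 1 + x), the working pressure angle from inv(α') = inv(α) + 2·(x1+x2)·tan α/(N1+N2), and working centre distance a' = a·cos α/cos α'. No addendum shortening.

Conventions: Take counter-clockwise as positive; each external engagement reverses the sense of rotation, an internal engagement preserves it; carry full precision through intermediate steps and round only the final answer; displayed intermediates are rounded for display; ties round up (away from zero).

single-mesh involute tooth geometry (23T engaging 17T at module 3.612)
base radii: r_b1 = 38.748847, r_b2 = 28.640452
tip radii: r_a1 = 45.150000, r_a2 = 34.314000
no profile shift: α' = α, a' = a
action lengths: √(r_a1²−r_b1²) = 23.174326, √(r_a2²−r_b2²) = 18.899077
base pitch p_b = π·m·cos α = 10.585486
CR = (23.174326 + 18.899077 − 72.240000·sin 21.11600°)/10.585486 = 1.516077
contact ratio ≈ 1.5161

1.5161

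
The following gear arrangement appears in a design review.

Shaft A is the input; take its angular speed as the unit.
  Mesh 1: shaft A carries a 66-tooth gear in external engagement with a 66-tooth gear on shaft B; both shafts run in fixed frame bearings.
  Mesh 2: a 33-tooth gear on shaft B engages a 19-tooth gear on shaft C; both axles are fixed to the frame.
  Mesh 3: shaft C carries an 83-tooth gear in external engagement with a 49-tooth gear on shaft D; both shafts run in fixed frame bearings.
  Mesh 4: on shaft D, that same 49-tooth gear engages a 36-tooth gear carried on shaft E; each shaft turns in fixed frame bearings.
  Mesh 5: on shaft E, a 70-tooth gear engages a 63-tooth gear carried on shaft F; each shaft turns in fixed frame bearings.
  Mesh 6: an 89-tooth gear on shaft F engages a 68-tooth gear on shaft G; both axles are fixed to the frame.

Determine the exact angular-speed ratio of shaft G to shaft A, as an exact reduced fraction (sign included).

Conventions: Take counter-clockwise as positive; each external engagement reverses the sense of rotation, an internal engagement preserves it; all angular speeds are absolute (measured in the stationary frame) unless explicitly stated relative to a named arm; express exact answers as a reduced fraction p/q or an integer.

class = fixed-axis compound train [6 meshes; 6 ratios multiply, 6 sense flips]
mesh 1 [66T→66T]: running ratio 1, sense −
mesh 2 [33T→19T]: running ratio 33/19, sense +
mesh 3 [83T→49T]: running ratio 2739/931, sense −
mesh 4 [49T→36T]: running ratio 913/228, sense +
mesh 5 [70T→63T]: running ratio 4565/1026, sense −
mesh 6 [89T→68T]: running ratio 406285/69768, sense +
ω_out/ω_in = 406285/69768

406285/69768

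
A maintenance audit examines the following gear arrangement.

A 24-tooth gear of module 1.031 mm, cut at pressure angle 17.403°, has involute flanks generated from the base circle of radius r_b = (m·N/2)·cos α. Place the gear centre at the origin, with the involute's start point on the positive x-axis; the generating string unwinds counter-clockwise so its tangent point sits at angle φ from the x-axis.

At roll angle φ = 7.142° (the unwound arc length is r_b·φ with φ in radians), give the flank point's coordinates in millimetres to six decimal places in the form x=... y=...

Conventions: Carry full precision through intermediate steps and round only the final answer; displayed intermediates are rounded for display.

recognized (one wheel, involute flank): single-mesh tooth geometry, m = 1.031, N = 24
pitch radius r_p = m·N/2 = 1.031·24/2 = 12.372000
base radius r_b = r_p·cos α = 12.372000·cos 17.403° = 11.805668
roll angle φ = 7.142° = 0.12465142 rad
x = r_b·(cos φ + φ·sin φ) = 11.897030
y = r_b·(sin φ − φ·cos φ) = 0.007610

x=11.897030 y=0.007610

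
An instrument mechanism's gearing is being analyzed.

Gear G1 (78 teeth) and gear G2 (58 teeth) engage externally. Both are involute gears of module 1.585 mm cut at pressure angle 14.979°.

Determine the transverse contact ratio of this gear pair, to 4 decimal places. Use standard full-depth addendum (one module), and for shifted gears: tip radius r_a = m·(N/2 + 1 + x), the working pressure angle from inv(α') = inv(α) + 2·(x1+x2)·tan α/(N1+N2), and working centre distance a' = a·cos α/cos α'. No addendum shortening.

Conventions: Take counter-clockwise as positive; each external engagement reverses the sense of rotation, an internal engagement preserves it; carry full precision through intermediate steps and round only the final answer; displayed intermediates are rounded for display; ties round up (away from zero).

recognized (one external pair, fixed centres): single-mesh tooth geometry, m = 1.585, N1 = 78, N2 = 58
base radii: r_b1 = 59.714565, r_b2 = 44.403138
tip radii: r_a1 = 63.400000, r_a2 = 47.550000
no profile shift: α' = α, a' = a
action lengths: √(r_a1²−r_b1²) = 21.300956, √(r_a2²−r_b2²) = 17.010698
base pitch p_b = π·m·cos α = 4.810227
CR = (21.300956 + 17.010698 − 107.780000·sin 14.97900°)/4.810227 = 2.173348
contact ratio ≈ 2.1733

2.1733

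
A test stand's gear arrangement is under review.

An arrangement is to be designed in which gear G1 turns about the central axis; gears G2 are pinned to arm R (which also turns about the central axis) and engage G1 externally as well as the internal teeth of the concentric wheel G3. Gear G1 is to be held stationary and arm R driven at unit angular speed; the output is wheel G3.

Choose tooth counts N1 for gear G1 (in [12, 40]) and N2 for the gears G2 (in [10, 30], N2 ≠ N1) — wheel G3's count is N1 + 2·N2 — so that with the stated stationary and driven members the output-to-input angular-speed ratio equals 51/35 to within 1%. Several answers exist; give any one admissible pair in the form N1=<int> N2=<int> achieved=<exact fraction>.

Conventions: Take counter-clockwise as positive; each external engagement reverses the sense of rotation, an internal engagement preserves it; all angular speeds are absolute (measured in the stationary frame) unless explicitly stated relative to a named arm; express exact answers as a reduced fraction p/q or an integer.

N1=32 N2=19 achieved=51/35

design class (target 51/35): planetary set
Willis with ω_sun = 0: ω_ring/ω_arm = (N1+N3)/N3; set equal to 51/35  ⇒  N3/N1 = 1/(51/35 − 1) = 35/16
N3 = N1 + 2·N2  ⇒  N2/N1 = (N3/N1 − 1)/2 = (35/16 − 1)/2 = 19/32
smallest multiple with N1 ≥ 12 and N2 ≥ 10: k = 1  ⇒  N1 = 1·32 = 32, N2 = 1·19 = 19 (N1 ≤ 40, N2 ≤ 30, N2 ≠ N1 ✓), N3 = 32 + 2·19 = 70
check: (N1+N3)/N3 with N1 = 32, N3 = 70 gives 51/35; |achieved − target| = 0 ≤ 51/3500 ✓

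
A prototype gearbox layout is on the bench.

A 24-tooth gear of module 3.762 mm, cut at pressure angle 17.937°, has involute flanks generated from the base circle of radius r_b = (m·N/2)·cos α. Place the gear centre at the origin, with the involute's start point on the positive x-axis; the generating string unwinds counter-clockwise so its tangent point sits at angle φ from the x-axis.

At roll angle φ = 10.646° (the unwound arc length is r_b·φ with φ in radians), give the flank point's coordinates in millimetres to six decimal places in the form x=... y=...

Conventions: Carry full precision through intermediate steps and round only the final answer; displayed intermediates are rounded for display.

x=43.684832 y=0.091523

class = single-mesh tooth geometry [base-circle involute, m = 3.762, 24T]
pitch radius r_p = m·N/2 = 3.762·24/2 = 45.144000
base radius r_b = r_p·cos α = 45.144000·cos 17.937° = 42.949809
roll angle φ = 10.646° = 0.18580775 rad
x = r_b·(cos φ + φ·sin φ) = 43.684832
y = r_b·(sin φ − φ·cos φ) = 0.091523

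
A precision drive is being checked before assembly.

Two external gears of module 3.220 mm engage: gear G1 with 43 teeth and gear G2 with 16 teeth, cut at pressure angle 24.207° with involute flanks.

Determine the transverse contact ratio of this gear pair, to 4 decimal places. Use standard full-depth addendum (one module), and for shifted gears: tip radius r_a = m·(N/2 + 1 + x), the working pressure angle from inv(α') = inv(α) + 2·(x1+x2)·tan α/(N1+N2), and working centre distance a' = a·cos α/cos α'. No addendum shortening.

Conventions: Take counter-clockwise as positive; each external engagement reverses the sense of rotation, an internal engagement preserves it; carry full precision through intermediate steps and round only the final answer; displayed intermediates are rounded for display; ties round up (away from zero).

1.4677

single-mesh involute tooth geometry (43T engaging 16T at module 3.220)
base radii: r_b1 = 63.142608, r_b2 = 23.494924
tip radii: r_a1 = 72.450000, r_a2 = 28.980000
no profile shift: α' = α, a' = a
action lengths: √(r_a1²−r_b1²) = 35.524830, √(r_a2²−r_b2²) = 16.965522
base pitch p_b = π·m·cos α = 9.226435
CR = (35.524830 + 16.965522 − 94.990000·sin 24.20700°)/9.226435 = 1.467650
contact ratio ≈ 1.4677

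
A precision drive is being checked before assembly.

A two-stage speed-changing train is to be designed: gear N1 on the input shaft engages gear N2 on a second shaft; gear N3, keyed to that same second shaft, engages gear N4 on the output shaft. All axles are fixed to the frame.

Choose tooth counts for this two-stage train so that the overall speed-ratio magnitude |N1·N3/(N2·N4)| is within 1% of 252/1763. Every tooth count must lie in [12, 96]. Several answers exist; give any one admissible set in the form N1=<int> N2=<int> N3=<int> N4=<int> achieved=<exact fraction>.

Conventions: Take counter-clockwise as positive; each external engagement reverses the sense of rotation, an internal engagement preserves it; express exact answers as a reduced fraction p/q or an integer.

N1=12 N2=41 N3=21 N4=43 achieved=252/1763

topology: fixed-axis compound train — 2 stages, target 252/1763
target = 252/1763 in lowest terms: an exact hit needs N1·N3 = k·252 and N2·N4 = k·1763 for one integer k, every count in [12, 96]; additionally prefer no 1:1 stage (N1 ≠ N2, N3 ≠ N4)
k = 1: N1·N3 = 252 = 12·21, N2·N4 = 1763 = 41·43
achieved = 12·21/(41·43) = 252/1763; |achieved − target| = 0 ≤ 63/44075 ✓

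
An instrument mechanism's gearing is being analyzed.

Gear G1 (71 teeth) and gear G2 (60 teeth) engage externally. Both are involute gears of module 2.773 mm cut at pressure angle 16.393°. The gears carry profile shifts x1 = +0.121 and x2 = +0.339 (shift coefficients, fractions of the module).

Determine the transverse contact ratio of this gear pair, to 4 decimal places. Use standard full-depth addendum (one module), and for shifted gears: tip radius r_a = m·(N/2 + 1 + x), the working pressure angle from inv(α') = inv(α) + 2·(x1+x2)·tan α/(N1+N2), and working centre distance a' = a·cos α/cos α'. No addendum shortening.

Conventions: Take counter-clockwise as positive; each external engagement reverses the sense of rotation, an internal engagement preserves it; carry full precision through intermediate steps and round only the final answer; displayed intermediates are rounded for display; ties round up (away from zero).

1.9460

single-mesh involute tooth geometry (71T engaging 60T at module 2.773)
base radii: r_b1 = 94.439702, r_b2 = 79.808199
tip radii: r_a1 = 101.550033, r_a2 = 86.903047
inv(α') = inv(16.393°) + 2·(+0.121+0.339)·tan α/(71+60) = 0.01013745  ⇒  α' = 17.65488°
a' = a·cos α / cos α' = 181.6315·cos 16.393°/cos 17.65488° = 182.860523
action lengths: √(r_a1²−r_b1²) = 37.330309, √(r_a2²−r_b2²) = 34.391729
base pitch p_b = π·m·cos α = 8.357495
CR = (37.330309 + 34.391729 − 182.860523·sin 17.65488°)/8.357495 = 1.945988
contact ratio ≈ 1.9460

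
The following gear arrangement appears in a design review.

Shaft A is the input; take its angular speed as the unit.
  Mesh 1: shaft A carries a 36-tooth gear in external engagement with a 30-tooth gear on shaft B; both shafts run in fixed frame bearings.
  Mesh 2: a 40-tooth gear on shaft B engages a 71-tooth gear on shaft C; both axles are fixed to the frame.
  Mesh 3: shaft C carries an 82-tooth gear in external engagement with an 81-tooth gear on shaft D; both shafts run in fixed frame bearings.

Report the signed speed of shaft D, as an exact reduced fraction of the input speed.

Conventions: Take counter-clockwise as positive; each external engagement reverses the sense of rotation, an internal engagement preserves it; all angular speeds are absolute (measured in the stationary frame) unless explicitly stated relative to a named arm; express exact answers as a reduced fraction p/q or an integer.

-1312/1917

3-mesh fixed-axis compound train (all bearings frame-fixed)
mesh 1 [36T→30T]: |ω|/ω_in = 1×36/30 = 6/5, sense flips to −
mesh 2 [40T→71T]: |ω|/ω_in = (6/5)×40/71 = 48/71, sense flips to +
mesh 3 [82T→81T]: |ω|/ω_in = (48/71)×82/81 = 1312/1917, sense flips to −
signed output speed (× input speed) = -1312/1917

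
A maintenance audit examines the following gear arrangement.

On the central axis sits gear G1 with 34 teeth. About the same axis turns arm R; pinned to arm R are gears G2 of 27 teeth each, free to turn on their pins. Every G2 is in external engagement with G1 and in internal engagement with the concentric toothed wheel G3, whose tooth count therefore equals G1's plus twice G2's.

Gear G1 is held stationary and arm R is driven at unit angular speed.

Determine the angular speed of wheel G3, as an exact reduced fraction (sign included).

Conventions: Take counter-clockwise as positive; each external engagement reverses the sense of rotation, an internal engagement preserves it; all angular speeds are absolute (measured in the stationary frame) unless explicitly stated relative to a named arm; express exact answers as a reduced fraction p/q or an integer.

planetary set (34T centre, 27T on arm, 88T internal) — Willis relation
ring teeth: 34 + 2·27 = 88
34(ω_sun−ω_arm) = −88(ω_ring−ω_arm),  ω_sun = 0, ω_arm = 1
ω_ring = 1 − (34/88)(0−1) = 61/44
exact speed ratio = 61/44

61/44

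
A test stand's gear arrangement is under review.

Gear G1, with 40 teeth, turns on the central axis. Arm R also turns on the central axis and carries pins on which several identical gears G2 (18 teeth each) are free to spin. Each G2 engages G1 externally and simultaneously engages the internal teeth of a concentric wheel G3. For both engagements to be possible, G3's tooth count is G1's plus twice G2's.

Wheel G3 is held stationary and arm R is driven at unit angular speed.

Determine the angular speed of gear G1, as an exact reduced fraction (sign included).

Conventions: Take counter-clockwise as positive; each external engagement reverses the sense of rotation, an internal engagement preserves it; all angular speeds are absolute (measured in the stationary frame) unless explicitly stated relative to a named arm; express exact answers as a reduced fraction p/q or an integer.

29/10

recognized (axles ride arm R): planetary set, 40/18/76 teeth
ring teeth: 40 + 2·18 = 76
40(ω_sun−ω_arm) = −76(ω_ring−ω_arm),  ω_ring = 0, ω_arm = 1
ω_sun = 1 − (76/40)(0−1) = 29/10
exact speed ratio = 29/10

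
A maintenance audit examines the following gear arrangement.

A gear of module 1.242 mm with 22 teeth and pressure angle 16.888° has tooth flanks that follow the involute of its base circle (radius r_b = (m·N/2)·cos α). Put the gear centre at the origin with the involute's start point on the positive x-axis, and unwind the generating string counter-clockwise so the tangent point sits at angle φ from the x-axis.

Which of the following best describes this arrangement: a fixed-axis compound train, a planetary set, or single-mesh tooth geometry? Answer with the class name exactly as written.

single-mesh involute tooth geometry (22T wheel at module 1.242)
classification: single-mesh tooth geometry

single-mesh tooth geometry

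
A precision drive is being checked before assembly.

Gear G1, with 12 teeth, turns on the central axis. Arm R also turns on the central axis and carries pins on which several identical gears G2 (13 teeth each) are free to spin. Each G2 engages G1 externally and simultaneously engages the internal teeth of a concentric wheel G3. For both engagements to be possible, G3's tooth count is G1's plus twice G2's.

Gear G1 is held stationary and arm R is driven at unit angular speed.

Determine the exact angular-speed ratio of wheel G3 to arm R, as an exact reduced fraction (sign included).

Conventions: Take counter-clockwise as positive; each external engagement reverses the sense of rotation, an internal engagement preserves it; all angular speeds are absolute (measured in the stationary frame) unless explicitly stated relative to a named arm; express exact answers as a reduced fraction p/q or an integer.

25/19

recognized (axles ride arm R): planetary set, 12/13/38 teeth
ring teeth: 12 + 2·13 = 38
12(ω_sun−ω_arm) = −38(ω_ring−ω_arm),  ω_sun = 0, ω_arm = 1
ω_ring = 1 − (12/38)(0−1) = 25/19
ω_out/ω_in = 25/19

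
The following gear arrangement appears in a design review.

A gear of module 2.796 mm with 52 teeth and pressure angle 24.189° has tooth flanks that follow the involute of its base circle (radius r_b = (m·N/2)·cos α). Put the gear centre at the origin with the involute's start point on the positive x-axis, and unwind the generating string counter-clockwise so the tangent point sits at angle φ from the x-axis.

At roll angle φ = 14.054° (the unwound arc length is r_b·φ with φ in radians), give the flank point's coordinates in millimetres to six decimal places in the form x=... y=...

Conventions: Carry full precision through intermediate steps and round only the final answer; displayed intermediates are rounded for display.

recognized (one wheel, involute flank): single-mesh tooth geometry, m = 2.796, N = 52
pitch radius r_p = m·N/2 = 2.796·52/2 = 72.696000
base radius r_b = r_p·cos α = 72.696000·cos 24.189° = 66.313204
roll angle φ = 14.054° = 0.24528857 rad
x = r_b·(cos φ + φ·sin φ) = 68.278213
y = r_b·(sin φ − φ·cos φ) = 0.324262

x=68.278213 y=0.324262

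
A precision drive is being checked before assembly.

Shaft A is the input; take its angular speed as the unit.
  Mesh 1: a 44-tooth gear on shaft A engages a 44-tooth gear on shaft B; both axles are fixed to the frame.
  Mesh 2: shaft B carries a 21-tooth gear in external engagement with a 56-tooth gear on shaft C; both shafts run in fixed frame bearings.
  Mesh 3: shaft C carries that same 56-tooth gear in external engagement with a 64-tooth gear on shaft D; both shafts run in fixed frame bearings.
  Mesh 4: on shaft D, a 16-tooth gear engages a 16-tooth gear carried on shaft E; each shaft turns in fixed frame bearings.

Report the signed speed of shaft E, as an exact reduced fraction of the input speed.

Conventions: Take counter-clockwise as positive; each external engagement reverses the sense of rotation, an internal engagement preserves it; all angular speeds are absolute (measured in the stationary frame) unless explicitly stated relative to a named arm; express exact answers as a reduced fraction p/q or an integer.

4-mesh fixed-axis compound train (all bearings frame-fixed)
mesh 1 [44T→44T]: |ω|/ω_in = 1×44/44 = 1, sense flips to −
mesh 2 [21T→56T]: |ω|/ω_in = 1×21/56 = 3/8, sense flips to +
mesh 3 [56T→64T]: |ω|/ω_in = (3/8)×56/64 = 21/64, sense flips to −
mesh 4 [16T→16T]: |ω|/ω_in = (21/64)×16/16 = 21/64, sense flips to +
signed output speed (× input speed) = 21/64

21/64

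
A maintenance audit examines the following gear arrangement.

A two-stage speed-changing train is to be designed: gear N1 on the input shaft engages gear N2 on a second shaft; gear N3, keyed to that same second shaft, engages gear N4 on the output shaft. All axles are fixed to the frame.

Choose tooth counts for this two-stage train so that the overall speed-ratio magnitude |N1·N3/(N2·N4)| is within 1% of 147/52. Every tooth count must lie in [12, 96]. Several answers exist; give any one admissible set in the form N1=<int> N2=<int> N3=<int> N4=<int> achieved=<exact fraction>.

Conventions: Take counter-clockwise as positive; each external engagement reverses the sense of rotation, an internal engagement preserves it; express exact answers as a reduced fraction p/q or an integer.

class = fixed-axis compound train [2-stage, 147/52 wanted]
target = 147/52 in lowest terms: an exact hit needs N1·N3 = k·147 and N2·N4 = k·52 for one integer k, every count in [12, 96]; additionally prefer no 1:1 stage (N1 ≠ N2, N3 ≠ N4)
k = 1…2: no 1:1-free in-range split of k·147 and k·52 into factor pairs; take k = 3
k = 3: N1·N3 = 441 = 21·21, N2·N4 = 156 = 12·13
achieved = 21·21/(12·13) = 147/52; |achieved − target| = 0 ≤ 147/5200 ✓

N1=21 N2=12 N3=21 N4=13 achieved=147/52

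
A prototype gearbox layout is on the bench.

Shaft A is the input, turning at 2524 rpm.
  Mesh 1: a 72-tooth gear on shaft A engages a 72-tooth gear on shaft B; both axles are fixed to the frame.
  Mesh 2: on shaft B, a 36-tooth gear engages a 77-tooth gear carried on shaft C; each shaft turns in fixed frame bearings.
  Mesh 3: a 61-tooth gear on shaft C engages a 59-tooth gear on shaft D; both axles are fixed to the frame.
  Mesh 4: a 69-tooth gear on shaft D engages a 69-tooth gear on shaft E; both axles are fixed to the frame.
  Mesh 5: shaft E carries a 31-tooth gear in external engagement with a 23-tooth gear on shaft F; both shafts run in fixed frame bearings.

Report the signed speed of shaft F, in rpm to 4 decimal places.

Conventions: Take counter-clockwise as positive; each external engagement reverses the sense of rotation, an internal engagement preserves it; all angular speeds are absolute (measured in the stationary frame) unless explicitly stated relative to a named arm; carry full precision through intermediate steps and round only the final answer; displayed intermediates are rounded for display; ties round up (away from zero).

-1644.4202 rpm

recognized (6 fixed axles, 5 meshes): fixed-axis compound train
mesh 1 [72T→72T]: ω = 2524.0000×72/72 = 2524.0000 rpm, sense flips to −
mesh 2 [36T→77T]: ω = 2524.0000×36/77 = 1180.0519 rpm, sense flips to +
mesh 3 [61T→59T]: ω = 1180.0519×61/59 = 1220.0537 rpm, sense flips to −
mesh 4 [69T→69T]: ω = 1220.0537×69/69 = 1220.0537 rpm, sense flips to +
mesh 5 [31T→23T]: ω = 1220.0537×31/23 = 1644.4202 rpm, sense flips to −
signed output speed = -1644.4202 rpm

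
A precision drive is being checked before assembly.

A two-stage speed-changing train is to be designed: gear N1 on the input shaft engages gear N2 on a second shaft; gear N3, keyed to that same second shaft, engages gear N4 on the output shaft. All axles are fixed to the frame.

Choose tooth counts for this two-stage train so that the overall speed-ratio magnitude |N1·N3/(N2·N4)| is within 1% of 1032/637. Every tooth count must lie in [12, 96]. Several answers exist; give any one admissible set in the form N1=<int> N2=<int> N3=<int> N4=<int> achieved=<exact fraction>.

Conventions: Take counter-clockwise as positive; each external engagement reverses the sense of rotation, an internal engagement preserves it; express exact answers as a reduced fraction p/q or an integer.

topology: fixed-axis compound train — 2 stages, target 1032/637
target = 1032/637 in lowest terms: an exact hit needs N1·N3 = k·1032 and N2·N4 = k·637 for one integer k, every count in [12, 96]; additionally prefer no 1:1 stage (N1 ≠ N2, N3 ≠ N4)
k = 1: N1·N3 = 1032 = 12·86, N2·N4 = 637 = 13·49
achieved = 12·86/(13·49) = 1032/637; |achieved − target| = 0 ≤ 258/15925 ✓

N1=12 N2=13 N3=86 N4=49 achieved=1032/637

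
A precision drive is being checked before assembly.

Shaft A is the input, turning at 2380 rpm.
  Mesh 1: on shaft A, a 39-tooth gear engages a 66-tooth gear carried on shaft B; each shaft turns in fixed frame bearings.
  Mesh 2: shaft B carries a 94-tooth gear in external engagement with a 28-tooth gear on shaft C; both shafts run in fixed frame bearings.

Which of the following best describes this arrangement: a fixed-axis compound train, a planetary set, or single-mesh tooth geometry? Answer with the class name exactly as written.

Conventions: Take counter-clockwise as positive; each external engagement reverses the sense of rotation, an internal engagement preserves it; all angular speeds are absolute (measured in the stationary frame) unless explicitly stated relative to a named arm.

fixed-axis compound train

topology: fixed-axis compound train — 2 meshes, A→C
classification: fixed-axis compound train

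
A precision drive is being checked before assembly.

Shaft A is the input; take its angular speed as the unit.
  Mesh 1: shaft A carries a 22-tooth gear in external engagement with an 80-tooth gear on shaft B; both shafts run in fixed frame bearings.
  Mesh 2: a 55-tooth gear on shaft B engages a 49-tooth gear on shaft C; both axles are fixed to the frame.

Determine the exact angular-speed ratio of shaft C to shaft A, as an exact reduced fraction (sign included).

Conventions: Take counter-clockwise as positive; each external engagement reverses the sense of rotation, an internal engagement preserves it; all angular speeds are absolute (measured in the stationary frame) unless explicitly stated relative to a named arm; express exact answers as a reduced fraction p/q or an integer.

class = fixed-axis compound train [2 meshes; 2 ratios multiply, 2 sense flips]
mesh 1 [22T→80T]: running ratio 11/40, sense −
mesh 2 [55T→49T]: running ratio 121/392, sense +
ω_out/ω_in = 121/392

121/392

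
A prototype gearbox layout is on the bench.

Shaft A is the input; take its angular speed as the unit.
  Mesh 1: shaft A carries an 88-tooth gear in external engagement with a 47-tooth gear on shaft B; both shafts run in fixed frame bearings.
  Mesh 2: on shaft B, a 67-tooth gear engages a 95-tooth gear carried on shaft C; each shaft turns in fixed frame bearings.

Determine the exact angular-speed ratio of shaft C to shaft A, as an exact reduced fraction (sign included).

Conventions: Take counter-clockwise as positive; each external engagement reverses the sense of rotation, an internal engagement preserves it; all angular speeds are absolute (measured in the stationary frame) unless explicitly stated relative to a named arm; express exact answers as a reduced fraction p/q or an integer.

class = fixed-axis compound train [2 meshes; 2 ratios multiply, 2 sense flips]
mesh 1 [88T→47T]: running ratio 88/47, sense −
mesh 2 [67T→95T]: running ratio 5896/4465, sense +
ω_out/ω_in = 5896/4465

5896/4465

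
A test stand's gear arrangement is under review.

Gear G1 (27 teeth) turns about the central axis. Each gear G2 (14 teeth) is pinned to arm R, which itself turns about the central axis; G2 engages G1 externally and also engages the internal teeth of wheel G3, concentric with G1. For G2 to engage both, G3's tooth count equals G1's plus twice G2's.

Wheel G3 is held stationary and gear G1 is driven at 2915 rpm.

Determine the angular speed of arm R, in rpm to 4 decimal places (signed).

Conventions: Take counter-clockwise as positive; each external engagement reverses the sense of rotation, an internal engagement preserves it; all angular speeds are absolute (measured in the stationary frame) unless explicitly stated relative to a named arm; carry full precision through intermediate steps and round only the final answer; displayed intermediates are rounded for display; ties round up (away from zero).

+959.8171 rpm

planetary set (27T centre, 14T on arm, 55T internal) — Willis relation
normalise by the input: solve with ω_sun = 1, then scale by 2915 rpm
ring teeth: 27 + 2·14 = 55
27(ω_sun−ω_arm) = −55(ω_ring−ω_arm),  ω_ring = 0, ω_sun = 1
27(1−ω_arm) = −55(0−ω_arm)  ⇒  82·ω_arm = 27  ⇒  ω_arm = 27/82
scale: ω_arm = 27/82 × 2915 rpm = +959.8171 rpm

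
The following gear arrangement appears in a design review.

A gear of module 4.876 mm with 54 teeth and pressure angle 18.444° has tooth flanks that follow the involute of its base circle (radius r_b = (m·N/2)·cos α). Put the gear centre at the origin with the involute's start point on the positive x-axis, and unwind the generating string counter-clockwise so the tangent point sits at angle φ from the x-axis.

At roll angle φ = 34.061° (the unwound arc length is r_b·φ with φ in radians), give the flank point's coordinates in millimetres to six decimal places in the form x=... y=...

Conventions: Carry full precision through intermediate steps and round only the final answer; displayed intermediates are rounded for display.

x=145.045808 y=8.440778

recognized (one wheel, involute flank): single-mesh tooth geometry, m = 4.876, N = 54
pitch radius r_p = m·N/2 = 4.876·54/2 = 131.652000
base radius r_b = r_p·cos α = 131.652000·cos 18.444° = 124.889475
roll angle φ = 34.061° = 0.59447660 rad
x = r_b·(cos φ + φ·sin φ) = 145.045808
y = r_b·(sin φ − φ·cos φ) = 8.440778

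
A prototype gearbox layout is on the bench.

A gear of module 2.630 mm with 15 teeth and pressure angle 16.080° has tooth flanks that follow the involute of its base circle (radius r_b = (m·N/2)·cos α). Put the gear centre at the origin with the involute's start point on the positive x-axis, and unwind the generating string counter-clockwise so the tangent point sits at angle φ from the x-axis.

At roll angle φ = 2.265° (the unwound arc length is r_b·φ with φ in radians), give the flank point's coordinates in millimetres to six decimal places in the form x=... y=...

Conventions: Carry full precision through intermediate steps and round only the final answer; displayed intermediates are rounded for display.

x=18.968081 y=0.000390

single-mesh involute tooth geometry (15T wheel at module 2.630)
pitch radius r_p = m·N/2 = 2.630·15/2 = 19.725000
base radius r_b = r_p·cos α = 19.725000·cos 16.080° = 18.953277
roll angle φ = 2.265° = 0.03953171 rad
x = r_b·(cos φ + φ·sin φ) = 18.968081
y = r_b·(sin φ − φ·cos φ) = 0.000390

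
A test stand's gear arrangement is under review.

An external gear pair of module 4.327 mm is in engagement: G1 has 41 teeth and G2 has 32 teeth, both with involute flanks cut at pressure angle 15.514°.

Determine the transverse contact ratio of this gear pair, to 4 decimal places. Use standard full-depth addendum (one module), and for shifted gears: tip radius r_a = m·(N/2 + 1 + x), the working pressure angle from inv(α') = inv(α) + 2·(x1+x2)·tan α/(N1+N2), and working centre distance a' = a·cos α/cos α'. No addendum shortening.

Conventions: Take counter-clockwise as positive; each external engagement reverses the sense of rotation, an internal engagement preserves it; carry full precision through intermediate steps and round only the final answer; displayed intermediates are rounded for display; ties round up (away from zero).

recognized (one external pair, fixed centres): single-mesh tooth geometry, m = 4.327, N1 = 41, N2 = 32
base radii: r_b1 = 85.471599, r_b2 = 66.709541
tip radii: r_a1 = 93.030500, r_a2 = 73.559000
no profile shift: α' = α, a' = a
action lengths: √(r_a1²−r_b1²) = 36.732542, √(r_a2²−r_b2²) = 30.996188
base pitch p_b = π·m·cos α = 13.098388
CR = (36.732542 + 30.996188 − 157.935500·sin 15.51400°)/13.098388 = 1.945668
contact ratio ≈ 1.9457

1.9457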